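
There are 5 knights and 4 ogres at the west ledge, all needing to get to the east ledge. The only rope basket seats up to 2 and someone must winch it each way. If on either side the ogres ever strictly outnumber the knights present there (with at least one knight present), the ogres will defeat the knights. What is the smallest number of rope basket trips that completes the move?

15

Counting alone: each trip to the east ledge takes at most 2 across and each return brings at least 1 back, so after t trips out (and t−1 returns) at most 2t − (t−1) of the 9 are across; that first reaches 9 at t = 8, so at least 15 crossings are needed.
The plan below uses exactly 15 crossings, so it is optimal:
1. 2 ogres → the east ledge.  (the west ledge: 5K 2O; the east ledge: 0K 2O)
2. 1 ogre ← the west ledge.  (the west ledge: 5K 3O; the east ledge: 0K 1O)
3. 2 ogres → the east ledge.  (the west ledge: 5K 1O; the east ledge: 0K 3O)
4. 1 ogre ← the west ledge.  (the west ledge: 5K 2O; the east ledge: 0K 2O)
5. 2 knights → the east ledge.  (the west ledge: 3K 2O; the east ledge: 2K 2O)
6. 1 ogre ← the west ledge.  (the west ledge: 3K 3O; the east ledge: 2K 1O)
7. 1 knight and 1 ogre → the east ledge.  (the west ledge: 2K 2O; the east ledge: 3K 2O)
8. 1 knight ← the west ledge.  (the west ledge: 3K 2O; the east ledge: 2K 2O)
9. 1 knight and 1 ogre → the east ledge.  (the west ledge: 2K 1O; the east ledge: 3K 3O)
10. 1 ogre ← the west ledge.  (the west ledge: 2K 2O; the east ledge: 3K 2O)
11. 1 knight and 1 ogre → the east ledge.  (the west ledge: 1K 1O; the east ledge: 4K 3O)
12. 1 knight ← the west ledge.  (the west ledge: 2K 1O; the east ledge: 3K 3O)
13. 1 knight and 1 ogre → the east ledge.  (the west ledge: 1K 0O; the east ledge: 4K 4O)
14. 1 ogre ← the west ledge.  (the west ledge: 1K 1O; the east ledge: 4K 3O)
15. 1 knight and 1 ogre → the east ledge.  (the west ledge: 0K 0O; the east ledge: 5K 4O)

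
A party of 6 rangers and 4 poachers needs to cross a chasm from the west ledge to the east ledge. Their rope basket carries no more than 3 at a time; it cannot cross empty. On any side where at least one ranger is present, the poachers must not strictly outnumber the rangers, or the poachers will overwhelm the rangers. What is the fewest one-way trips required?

Counting alone: each trip to the east ledge takes at most 3 across and each return brings at least 1 back, so after t trips out (and t−1 returns) at most 3t − (t−1) of the 10 are across; that first reaches 10 at t = 5, so at least 9 crossings are needed.
The plan below uses exactly 9 crossings, so it is optimal:
1. 2 poachers → the east ledge.  (the west ledge: 6R 2P; the east ledge: 0R 2P)
2. 1 poacher ← the west ledge.  (the west ledge: 6R 3P; the east ledge: 0R 1P)
3. 3 poachers → the east ledge.  (the west ledge: 6R 0P; the east ledge: 0R 4P)
4. 1 poacher ← the west ledge.  (the west ledge: 6R 1P; the east ledge: 0R 3P)
5. 3 rangers → the east ledge.  (the west ledge: 3R 1P; the east ledge: 3R 3P)
6. 1 poacher ← the west ledge.  (the west ledge: 3R 2P; the east ledge: 3R 2P)
7. 1 ranger and 2 poachers → the east ledge.  (the west ledge: 2R 0P; the east ledge: 4R 4P)
8. 1 poacher ← the west ledge.  (the west ledge: 2R 1P; the east ledge: 4R 3P)
9. 2 rangers and 1 poacher → the east ledge.  (the west ledge: 0R 0P; the east ledge: 6R 4P)

9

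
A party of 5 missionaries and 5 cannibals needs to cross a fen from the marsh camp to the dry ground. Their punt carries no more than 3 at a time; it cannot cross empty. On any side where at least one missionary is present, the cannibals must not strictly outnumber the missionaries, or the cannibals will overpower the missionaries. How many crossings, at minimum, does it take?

11

Counting alone: each trip to the dry ground takes at most 3 across and each return brings at least 1 back, so after t trips out (and t−1 returns) at most 3t − (t−1) of the 10 are across; that first reaches 10 at t = 5, so at least 9 crossings are needed.
The safety rule pushes this higher. Following every safe sequence of crossings, the most of the 10 that can be at the dry ground as the punt arrives there on crossing 9 is 9 — never all 10.
So no plan with fewer than 11 crossings exists, and this one achieves 11:
1. 2 cannibals → the dry ground.  (the marsh camp: 5M 3C; the dry ground: 0M 2C)
2. 1 cannibal ← the marsh camp.  (the marsh camp: 5M 4C; the dry ground: 0M 1C)
3. 3 cannibals → the dry ground.  (the marsh camp: 5M 1C; the dry ground: 0M 4C)
4. 1 cannibal ← the marsh camp.  (the marsh camp: 5M 2C; the dry ground: 0M 3C)
5. 3 missionaries → the dry ground.  (the marsh camp: 2M 2C; the dry ground: 3M 3C)
6. 1 missionary and 1 cannibal ← the marsh camp.  (the marsh camp: 3M 3C; the dry ground: 2M 2C)
7. 3 missionaries → the dry ground.  (the marsh camp: 0M 3C; the dry ground: 5M 2C)
8. 1 cannibal ← the marsh camp.  (the marsh camp: 0M 4C; the dry ground: 5M 1C)
9. 2 cannibals → the dry ground.  (the marsh camp: 0M 2C; the dry ground: 5M 3C)
10. 1 cannibal ← the marsh camp.  (the marsh camp: 0M 3C; the dry ground: 5M 2C)
11. 3 cannibals → the dry ground.  (the marsh camp: 0M 0C; the dry ground: 5M 5C)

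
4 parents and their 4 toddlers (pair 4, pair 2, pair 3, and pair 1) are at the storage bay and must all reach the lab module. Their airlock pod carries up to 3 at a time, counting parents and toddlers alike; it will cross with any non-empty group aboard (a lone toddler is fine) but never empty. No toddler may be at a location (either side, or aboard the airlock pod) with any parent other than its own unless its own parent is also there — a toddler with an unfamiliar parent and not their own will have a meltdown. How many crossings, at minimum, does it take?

9

Counting alone: each trip to the lab module takes at most 3 across and each return brings at least 1 back, so after t trips out (and t−1 returns) at most 3t − (t−1) of the 8 are across; that first reaches 8 at t = 4, so at least 7 crossings are needed.
The safety rule pushes this higher. Following every safe sequence of crossings, the most of the 8 that can be at the lab module as the airlock pod arrives there on crossing 7 is 7 — never all 8.
So no plan with fewer than 9 crossings exists, and this one achieves 9:
1. parent 4 and toddler 4 cross → the lab module.
2. parent 4 crosses ← the storage bay.
3. parent 2, parent 4, and toddler 2 cross → the lab module.
4. parent 4 and toddler 4 cross ← the storage bay.
5. parent 1, parent 3, and parent 4 cross → the lab module.
6. toddler 2 crosses ← the storage bay.
7. toddler 2 and toddler 4 cross → the lab module.
8. toddler 4 crosses ← the storage bay.
9. toddler 1, toddler 3, and toddler 4 cross → the lab module.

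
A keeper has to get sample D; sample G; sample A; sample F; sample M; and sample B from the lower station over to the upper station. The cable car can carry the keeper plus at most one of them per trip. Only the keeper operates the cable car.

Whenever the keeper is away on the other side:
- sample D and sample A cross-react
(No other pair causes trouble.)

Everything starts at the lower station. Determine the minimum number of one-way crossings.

Counting alone: the keeper can take at most 1 across per trip to the upper station, so moving all 6 needs at least 6 loaded trips out, with a return between consecutive ones — at least 11 crossings.
The plan below uses exactly 11 crossings, so it is optimal:
1. Keeper goes to the upper station with sample D.  [the lower station: sample A, sample B, sample F, sample G, sample M | the upper station: sample D]
2. Keeper goes back to the lower station alone.  [the lower station: sample A, sample B, sample F, sample G, sample M | the upper station: sample D]
3. Keeper goes to the upper station with sample G.  [the lower station: sample A, sample B, sample F, sample M | the upper station: sample D, sample G]
4. Keeper goes back to the lower station alone.  [the lower station: sample A, sample B, sample F, sample M | the upper station: sample D, sample G]
5. Keeper goes to the upper station with sample F.  [the lower station: sample A, sample B, sample M | the upper station: sample D, sample F, sample G]
6. Keeper goes back to the lower station alone.  [the lower station: sample A, sample B, sample M | the upper station: sample D, sample F, sample G]
7. Keeper goes to the upper station with sample M.  [the lower station: sample A, sample B | the upper station: sample D, sample F, sample G, sample M]
8. Keeper goes back to the lower station alone.  [the lower station: sample A, sample B | the upper station: sample D, sample F, sample G, sample M]
9. Keeper goes to the upper station with sample B.  [the lower station: sample A | the upper station: sample B, sample D, sample F, sample G, sample M]
10. Keeper goes back to the lower station alone.  [the lower station: sample A | the upper station: sample B, sample D, sample F, sample G, sample M]
11. Keeper goes to the upper station with sample A.  [the lower station: — | the upper station: sample A, sample B, sample D, sample F, sample G, sample M]

11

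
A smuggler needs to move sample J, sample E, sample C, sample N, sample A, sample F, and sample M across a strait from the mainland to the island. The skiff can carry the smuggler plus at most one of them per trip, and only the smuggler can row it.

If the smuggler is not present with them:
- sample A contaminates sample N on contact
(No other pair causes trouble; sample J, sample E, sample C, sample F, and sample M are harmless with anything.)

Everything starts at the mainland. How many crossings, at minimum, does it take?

Counting alone: the smuggler can take at most 1 across per trip to the island, so moving all 7 needs at least 7 loaded trips out, with a return between consecutive ones — at least 13 crossings.
The plan below uses exactly 13 crossings, so it is optimal:
1. Smuggler goes to the island with sample N.  [the mainland: sample A, sample C, sample E, sample F, sample J, sample M | the island: sample N]
2. Smuggler goes back to the mainland alone.  [the mainland: sample A, sample C, sample E, sample F, sample J, sample M | the island: sample N]
3. Smuggler goes to the island with sample J.  [the mainland: sample A, sample C, sample E, sample F, sample M | the island: sample J, sample N]
4. Smuggler goes back to the mainland alone.  [the mainland: sample A, sample C, sample E, sample F, sample M | the island: sample J, sample N]
5. Smuggler goes to the island with sample E.  [the mainland: sample A, sample C, sample F, sample M | the island: sample E, sample J, sample N]
6. Smuggler goes back to the mainland alone.  [the mainland: sample A, sample C, sample F, sample M | the island: sample E, sample J, sample N]
7. Smuggler goes to the island with sample C.  [the mainland: sample A, sample F, sample M | the island: sample C, sample E, sample J, sample N]
8. Smuggler goes back to the mainland alone.  [the mainland: sample A, sample F, sample M | the island: sample C, sample E, sample J, sample N]
9. Smuggler goes to the island with sample F.  [the mainland: sample A, sample M | the island: sample C, sample E, sample F, sample J, sample N]
10. Smuggler goes back to the mainland alone.  [the mainland: sample A, sample M | the island: sample C, sample E, sample F, sample J, sample N]
11. Smuggler goes to the island with sample M.  [the mainland: sample A | the island: sample C, sample E, sample F, sample J, sample M, sample N]
12. Smuggler goes back to the mainland alone.  [the mainland: sample A | the island: sample C, sample E, sample F, sample J, sample M, sample N]
13. Smuggler goes to the island with sample A.  [the mainland: — | the island: sample A, sample C, sample E, sample F, sample J, sample M, sample N]

13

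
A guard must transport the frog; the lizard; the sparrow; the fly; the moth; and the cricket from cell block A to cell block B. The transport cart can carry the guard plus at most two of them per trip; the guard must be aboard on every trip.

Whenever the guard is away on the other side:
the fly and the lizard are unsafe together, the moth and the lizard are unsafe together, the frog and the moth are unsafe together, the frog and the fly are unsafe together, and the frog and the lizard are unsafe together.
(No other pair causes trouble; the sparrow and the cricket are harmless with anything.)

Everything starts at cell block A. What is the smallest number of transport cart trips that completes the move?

9

Counting alone: the guard can take at most 2 across per trip to cell block B, so moving all 6 needs at least 3 loaded trips out, with a return between consecutive ones — at least 5 crossings.
The safety rule pushes this higher. Following every safe sequence of crossings, the most of the 6 that can be at cell block B as the transport cart arrives there on crossings 5, 7 is 4, 5 respectively — never all 6.
So no plan with fewer than 9 crossings exists, and this one achieves 9:
1. Guard goes to cell block B with the frog and the lizard.
2. Guard goes back to cell block A with the frog.
3. Guard goes to cell block B with the frog and the sparrow.
4. Guard goes back to cell block A with the frog.
5. Guard goes to cell block B with the cricket and the frog.
6. Guard goes back to cell block A with the frog.
7. Guard goes to cell block B with the fly and the moth.
8. Guard goes back to cell block A with the lizard.
9. Guard goes to cell block B with the frog and the lizard.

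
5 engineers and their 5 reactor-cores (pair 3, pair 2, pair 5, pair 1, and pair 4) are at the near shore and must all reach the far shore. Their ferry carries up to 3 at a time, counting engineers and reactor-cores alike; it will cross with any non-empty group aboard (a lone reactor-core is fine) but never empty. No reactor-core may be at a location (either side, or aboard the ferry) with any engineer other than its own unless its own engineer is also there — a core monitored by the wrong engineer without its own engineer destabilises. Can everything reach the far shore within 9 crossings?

No

Counting alone: each trip to the far shore takes at most 3 across and each return brings at least 1 back, so after t trips out (and t−1 returns) at most 3t − (t−1) of the 10 are across; that first reaches 10 at t = 5, so at least 9 crossings are needed.
The safety rule pushes this higher. Following every safe sequence of crossings, the most of the 10 that can be at the far shore as the ferry arrives there on crossing 9 is 9 — never all 10.
So the move cannot be finished within 9 crossings. (The shortest complete plan takes 11:)
1. engineer 3 and reactor-core 3 cross → the far shore.
2. engineer 3 crosses ← the near shore.
3. reactor-core 1, reactor-core 2, and reactor-core 5 cross → the far shore.
4. reactor-core 3 crosses ← the near shore.
5. engineer 1, engineer 2, and engineer 5 cross → the far shore.
6. engineer 2 and reactor-core 2 cross ← the near shore.
7. engineer 2, engineer 3, and engineer 4 cross → the far shore.
8. reactor-core 5 crosses ← the near shore.
9. reactor-core 2 and reactor-core 3 cross → the far shore.
10. reactor-core 3 crosses ← the near shore.
11. reactor-core 3, reactor-core 4, and reactor-core 5 cross → the far shore.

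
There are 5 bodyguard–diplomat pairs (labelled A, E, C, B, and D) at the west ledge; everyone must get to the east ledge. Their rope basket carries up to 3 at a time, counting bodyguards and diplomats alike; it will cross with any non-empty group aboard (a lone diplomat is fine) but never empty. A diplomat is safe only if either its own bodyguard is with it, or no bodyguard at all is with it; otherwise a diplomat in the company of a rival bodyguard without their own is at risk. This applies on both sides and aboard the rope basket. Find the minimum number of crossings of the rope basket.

11

Counting alone: each trip to the east ledge takes at most 3 across and each return brings at least 1 back, so after t trips out (and t−1 returns) at most 3t − (t−1) of the 10 are across; that first reaches 10 at t = 5, so at least 9 crossings are needed.
The safety rule pushes this higher. Following every safe sequence of crossings, the most of the 10 that can be at the east ledge as the rope basket arrives there on crossing 9 is 9 — never all 10.
So no plan with fewer than 11 crossings exists, and this one achieves 11:
1. bodyguard A and diplomat A cross → the east ledge.
2. bodyguard A crosses ← the west ledge.
3. diplomat B, diplomat C, and diplomat E cross → the east ledge.
4. diplomat A crosses ← the west ledge.
5. bodyguard B, bodyguard C, and bodyguard E cross → the east ledge.
6. bodyguard E and diplomat E cross ← the west ledge.
7. bodyguard A, bodyguard D, and bodyguard E cross → the east ledge.
8. diplomat C crosses ← the west ledge.
9. diplomat A and diplomat E cross → the east ledge.
10. diplomat A crosses ← the west ledge.
11. diplomat A, diplomat C, and diplomat D cross → the east ledge.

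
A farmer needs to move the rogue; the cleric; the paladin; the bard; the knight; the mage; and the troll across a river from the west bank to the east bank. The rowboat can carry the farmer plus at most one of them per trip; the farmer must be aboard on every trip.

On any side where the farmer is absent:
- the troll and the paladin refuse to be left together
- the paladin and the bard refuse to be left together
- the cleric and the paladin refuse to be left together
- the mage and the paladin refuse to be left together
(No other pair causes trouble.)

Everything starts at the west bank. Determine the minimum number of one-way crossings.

impossible

Following every safe sequence of crossings from the start, the most of the 7 that can be at the east bank as the rowboat arrives there on crossings 1, 3, 5, 7 is 1, 2, 3, 4 respectively; the best ever achieved is 4 of 7.
From crossing 9 on, no configuration arises that was not already reachable earlier: only 44 distinct safe configurations (who is on which side, and where the rowboat is) can ever be reached, none of them has everyone across, and every continuation just revisits them. So no valid plan exists.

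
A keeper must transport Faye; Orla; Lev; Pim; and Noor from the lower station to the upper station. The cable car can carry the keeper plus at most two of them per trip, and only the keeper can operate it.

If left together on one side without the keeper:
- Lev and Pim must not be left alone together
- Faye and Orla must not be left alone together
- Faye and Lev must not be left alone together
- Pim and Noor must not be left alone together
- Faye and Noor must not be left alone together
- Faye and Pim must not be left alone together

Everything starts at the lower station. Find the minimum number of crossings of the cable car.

7

Counting alone: the keeper can take at most 2 across per trip to the upper station, so moving all 5 needs at least 3 loaded trips out, with a return between consecutive ones — at least 5 crossings.
The safety rule pushes this higher. Following every safe sequence of crossings, the most of the 5 that can be at the upper station as the cable car arrives there on crossing 5 is 4 — never all 5.
So no plan with fewer than 7 crossings exists, and this one achieves 7:
1. Keeper goes to the upper station with Faye and Pim.  [the lower station: Lev, Noor, Orla | the upper station: Faye, Pim]
2. Keeper goes back to the lower station with Faye.  [the lower station: Faye, Lev, Noor, Orla | the upper station: Pim]
3. Keeper goes to the upper station with Faye and Orla.  [the lower station: Lev, Noor | the upper station: Faye, Orla, Pim]
4. Keeper goes back to the lower station with Faye.  [the lower station: Faye, Lev, Noor | the upper station: Orla, Pim]
5. Keeper goes to the upper station with Lev and Noor.  [the lower station: Faye | the upper station: Lev, Noor, Orla, Pim]
6. Keeper goes back to the lower station with Pim.  [the lower station: Faye, Pim | the upper station: Lev, Noor, Orla]
7. Keeper goes to the upper station with Faye and Pim.  [the lower station: — | the upper station: Faye, Lev, Noor, Orla, Pim]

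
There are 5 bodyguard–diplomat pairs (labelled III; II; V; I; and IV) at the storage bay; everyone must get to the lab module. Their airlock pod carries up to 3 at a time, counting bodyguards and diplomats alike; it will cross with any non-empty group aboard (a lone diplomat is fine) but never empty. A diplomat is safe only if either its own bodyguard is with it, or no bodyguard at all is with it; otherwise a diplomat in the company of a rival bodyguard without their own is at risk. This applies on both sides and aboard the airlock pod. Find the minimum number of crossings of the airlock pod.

Counting alone: each trip to the lab module takes at most 3 across and each return brings at least 1 back, so after t trips out (and t−1 returns) at most 3t − (t−1) of the 10 are across; that first reaches 10 at t = 5, so at least 9 crossings are needed.
The safety rule pushes this higher. Following every safe sequence of crossings, the most of the 10 that can be at the lab module as the airlock pod arrives there on crossing 9 is 9 — never all 10.
So no plan with fewer than 11 crossings exists, and this one achieves 11:
1. bodyguard III and diplomat III cross → the lab module.
2. bodyguard III crosses ← the storage bay.
3. diplomat I, diplomat II, and diplomat V cross → the lab module.
4. diplomat III crosses ← the storage bay.
5. bodyguard I, bodyguard II, and bodyguard V cross → the lab module.
6. bodyguard II and diplomat II cross ← the storage bay.
7. bodyguard II, bodyguard III, and bodyguard IV cross → the lab module.
8. diplomat V crosses ← the storage bay.
9. diplomat II and diplomat III cross → the lab module.
10. diplomat III crosses ← the storage bay.
11. diplomat III, diplomat IV, and diplomat V cross → the lab module.

11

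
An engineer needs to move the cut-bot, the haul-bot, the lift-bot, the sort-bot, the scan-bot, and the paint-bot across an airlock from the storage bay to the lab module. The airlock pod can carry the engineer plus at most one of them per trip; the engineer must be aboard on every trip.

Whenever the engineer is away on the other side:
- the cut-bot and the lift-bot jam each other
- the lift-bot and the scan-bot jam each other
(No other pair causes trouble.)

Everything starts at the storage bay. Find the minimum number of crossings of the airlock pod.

Counting alone: the engineer can take at most 1 across per trip to the lab module, so moving all 6 needs at least 6 loaded trips out, with a return between consecutive ones — at least 11 crossings.
The safety rule pushes this higher. Following every safe sequence of crossings, the most of the 6 that can be at the lab module as the airlock pod arrives there on crossing 11 is 5 — never all 6.
So no plan with fewer than 13 crossings exists, and this one achieves 13:
1. Engineer goes to the lab module with the lift-bot.
2. Engineer goes back to the storage bay alone.
3. Engineer goes to the lab module with the cut-bot.
4. Engineer goes back to the storage bay with the lift-bot.
5. Engineer goes to the lab module with the scan-bot.
6. Engineer goes back to the storage bay alone.
7. Engineer goes to the lab module with the haul-bot.
8. Engineer goes back to the storage bay alone.
9. Engineer goes to the lab module with the sort-bot.
10. Engineer goes back to the storage bay alone.
11. Engineer goes to the lab module with the paint-bot.
12. Engineer goes back to the storage bay alone.
13. Engineer goes to the lab module with the lift-bot.

13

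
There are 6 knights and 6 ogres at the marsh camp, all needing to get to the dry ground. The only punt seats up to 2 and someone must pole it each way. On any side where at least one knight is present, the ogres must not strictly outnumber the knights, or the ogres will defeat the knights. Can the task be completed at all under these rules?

No

Following every safe sequence of crossings from the start, the most of the 12 that can be at the dry ground as the punt arrives there on crossings 1, 3, 5, 7, 9 is 2, 3, 4, 5, 6 respectively; the best ever achieved is 6 of 12.
From crossing 11 on, no configuration arises that was not already reachable earlier: only 15 distinct safe configurations (who is on which side, and where the punt is) can ever be reached, none of them has everyone across, and every continuation just revisits them. They are: 0 knights + 0 ogres across (punt back at the start); 0 knights + 1 ogre across (punt there); 0 knights + 1 ogre across (punt back at the start); 0 knights + 2 ogres across (punt there); 0 knights + 2 ogres across (punt back at the start); 0 knights + 3 ogres across (punt there); 0 knights + 3 ogres across (punt back at the start); 0 knights + 4 ogres across (punt there); 0 knights + 4 ogres across (punt back at the start); 0 knights + 5 ogres across (punt there); 0 knights + 5 ogres across (punt back at the start); 0 knights + 6 ogres across (punt there); 1 knight + 1 ogre across (punt there); 1 knight + 1 ogre across (punt back at the start); 2 knights + 2 ogres across (punt there). So no valid plan exists.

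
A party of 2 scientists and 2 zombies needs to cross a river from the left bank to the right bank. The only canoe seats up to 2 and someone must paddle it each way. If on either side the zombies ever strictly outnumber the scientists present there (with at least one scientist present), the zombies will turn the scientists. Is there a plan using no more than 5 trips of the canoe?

Yes

Yes — this plan uses 5 crossings (≤ 5):
1. 2 zombies → the right bank.  (the left bank: 2S 0Z; the right bank: 0S 2Z)
2. 1 zombie ← the left bank.  (the left bank: 2S 1Z; the right bank: 0S 1Z)
3. 2 scientists → the right bank.  (the left bank: 0S 1Z; the right bank: 2S 1Z)
4. 1 zombie ← the left bank.  (the left bank: 0S 2Z; the right bank: 2S 0Z)
5. 2 zombies → the right bank.  (the left bank: 0S 0Z; the right bank: 2S 2Z)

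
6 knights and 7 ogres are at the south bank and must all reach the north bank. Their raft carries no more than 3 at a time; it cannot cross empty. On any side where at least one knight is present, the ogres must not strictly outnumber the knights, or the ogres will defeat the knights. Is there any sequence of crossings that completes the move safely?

The ogres already outnumber the knights at the south bank before anyone moves, so the starting position itself is disallowed.

No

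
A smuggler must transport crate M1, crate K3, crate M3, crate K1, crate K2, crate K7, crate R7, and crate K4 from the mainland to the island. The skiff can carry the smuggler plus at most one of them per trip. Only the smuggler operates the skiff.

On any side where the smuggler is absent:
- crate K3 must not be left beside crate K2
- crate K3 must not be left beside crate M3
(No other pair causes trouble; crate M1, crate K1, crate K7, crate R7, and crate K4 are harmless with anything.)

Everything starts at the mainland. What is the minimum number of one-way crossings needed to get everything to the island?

17

Counting alone: the smuggler can take at most 1 across per trip to the island, so moving all 8 needs at least 8 loaded trips out, with a return between consecutive ones — at least 15 crossings.
The safety rule pushes this higher. Following every safe sequence of crossings, the most of the 8 that can be at the island as the skiff arrives there on crossing 15 is 7 — never all 8.
So no plan with fewer than 17 crossings exists, and this one achieves 17:
1. Smuggler goes to the island with crate K3.
2. Smuggler goes back to the mainland alone.
3. Smuggler goes to the island with crate M1.
4. Smuggler goes back to the mainland alone.
5. Smuggler goes to the island with crate M3.
6. Smuggler goes back to the mainland with crate K3.
7. Smuggler goes to the island with crate K2.
8. Smuggler goes back to the mainland alone.
9. Smuggler goes to the island with crate K1.
10. Smuggler goes back to the mainland alone.
11. Smuggler goes to the island with crate K7.
12. Smuggler goes back to the mainland alone.
13. Smuggler goes to the island with crate R7.
14. Smuggler goes back to the mainland alone.
15. Smuggler goes to the island with crate K4.
16. Smuggler goes back to the mainland alone.
17. Smuggler goes to the island with crate K3.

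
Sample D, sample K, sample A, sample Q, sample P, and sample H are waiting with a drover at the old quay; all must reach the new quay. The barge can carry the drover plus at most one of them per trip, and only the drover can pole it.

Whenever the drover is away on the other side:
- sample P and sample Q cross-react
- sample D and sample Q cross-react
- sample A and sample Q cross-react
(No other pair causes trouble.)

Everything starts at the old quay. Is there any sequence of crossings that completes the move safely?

No

Following every safe sequence of crossings from the start, the most of the 6 that can be at the new quay as the barge arrives there on crossings 1, 3, 5, 7 is 1, 2, 3, 4 respectively; the best ever achieved is 4 of 6.
From crossing 9 on, no configuration arises that was not already reachable earlier: only 36 distinct safe configurations (who is on which side, and where the barge is) can ever be reached, none of them has everyone across, and every continuation just revisits them. So no valid plan exists.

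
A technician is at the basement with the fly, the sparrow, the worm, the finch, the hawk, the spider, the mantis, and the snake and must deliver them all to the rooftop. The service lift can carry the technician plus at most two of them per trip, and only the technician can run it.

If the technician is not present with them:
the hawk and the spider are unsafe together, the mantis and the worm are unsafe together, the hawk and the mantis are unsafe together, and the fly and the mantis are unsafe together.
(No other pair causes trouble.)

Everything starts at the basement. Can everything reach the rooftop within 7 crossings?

No

Counting alone: the technician can take at most 2 across per trip to the rooftop, so moving all 8 needs at least 4 loaded trips out, with a return between consecutive ones — at least 7 crossings.
The safety rule pushes this higher. Following every safe sequence of crossings, the most of the 8 that can be at the rooftop as the service lift arrives there on crossing 7 is 7 — never all 8.
So the move cannot be finished within 7 crossings. (The shortest complete plan takes 9:)
1. Technician goes to the rooftop with the hawk and the mantis.
2. Technician goes back to the basement with the hawk.
3. Technician goes to the rooftop with the fly and the hawk.
4. Technician goes back to the basement with the mantis.
5. Technician goes to the rooftop with the sparrow and the worm.
6. Technician goes back to the basement alone.
7. Technician goes to the rooftop with the finch and the snake.
8. Technician goes back to the basement alone.
9. Technician goes to the rooftop with the mantis and the spider.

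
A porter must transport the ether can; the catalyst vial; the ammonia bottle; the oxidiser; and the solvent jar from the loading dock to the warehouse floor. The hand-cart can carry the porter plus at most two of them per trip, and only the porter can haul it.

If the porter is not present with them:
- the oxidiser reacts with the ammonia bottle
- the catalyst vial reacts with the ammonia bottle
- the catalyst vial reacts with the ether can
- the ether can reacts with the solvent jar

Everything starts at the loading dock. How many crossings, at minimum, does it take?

7

Counting alone: the porter can take at most 2 across per trip to the warehouse floor, so moving all 5 needs at least 3 loaded trips out, with a return between consecutive ones — at least 5 crossings.
The safety rule pushes this higher. Following every safe sequence of crossings, the most of the 5 that can be at the warehouse floor as the hand-cart arrives there on crossing 5 is 4 — never all 5.
So no plan with fewer than 7 crossings exists, and this one achieves 7:
1. Porter goes to the warehouse floor with the ammonia bottle and the ether can.
2. Porter goes back to the loading dock alone.
3. Porter goes to the warehouse floor with the catalyst vial.
4. Porter goes back to the loading dock with the ammonia bottle and the ether can.
5. Porter goes to the warehouse floor with the oxidiser and the solvent jar.
6. Porter goes back to the loading dock alone.
7. Porter goes to the warehouse floor with the ammonia bottle and the ether can.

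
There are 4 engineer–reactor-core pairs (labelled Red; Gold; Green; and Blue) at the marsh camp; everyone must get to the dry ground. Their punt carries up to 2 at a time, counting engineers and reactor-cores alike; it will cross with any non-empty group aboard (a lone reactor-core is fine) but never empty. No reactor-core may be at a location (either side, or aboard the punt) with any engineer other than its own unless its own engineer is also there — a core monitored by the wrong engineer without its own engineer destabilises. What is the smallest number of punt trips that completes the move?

Following every safe sequence of crossings from the start, the most of the 8 that can be at the dry ground as the punt arrives there on crossings 1, 3, 5 is 2, 3, 4 respectively; the best ever achieved is 4 of 8.
From crossing 7 on, no configuration arises that was not already reachable earlier: only 44 distinct safe configurations (who is on which side, and where the punt is) can ever be reached, none of them has everyone across, and every continuation just revisits them. So no valid plan exists.

impossible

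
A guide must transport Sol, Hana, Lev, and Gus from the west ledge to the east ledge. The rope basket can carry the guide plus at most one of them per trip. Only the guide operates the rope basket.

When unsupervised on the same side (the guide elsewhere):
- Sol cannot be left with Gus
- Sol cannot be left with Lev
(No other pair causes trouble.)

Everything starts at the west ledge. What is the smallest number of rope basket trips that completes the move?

Counting alone: the guide can take at most 1 across per trip to the east ledge, so moving all 4 needs at least 4 loaded trips out, with a return between consecutive ones — at least 7 crossings.
The safety rule pushes this higher. Following every safe sequence of crossings, the most of the 4 that can be at the east ledge as the rope basket arrives there on crossing 7 is 3 — never all 4.
So no plan with fewer than 9 crossings exists, and this one achieves 9:
1. Guide goes to the east ledge with Sol.  [the west ledge: Gus, Hana, Lev | the east ledge: Sol]
2. Guide goes back to the west ledge alone.  [the west ledge: Gus, Hana, Lev | the east ledge: Sol]
3. Guide goes to the east ledge with Hana.  [the west ledge: Gus, Lev | the east ledge: Hana, Sol]
4. Guide goes back to the west ledge alone.  [the west ledge: Gus, Lev | the east ledge: Hana, Sol]
5. Guide goes to the east ledge with Lev.  [the west ledge: Gus | the east ledge: Hana, Lev, Sol]
6. Guide goes back to the west ledge with Sol.  [the west ledge: Gus, Sol | the east ledge: Hana, Lev]
7. Guide goes to the east ledge with Gus.  [the west ledge: Sol | the east ledge: Gus, Hana, Lev]
8. Guide goes back to the west ledge alone.  [the west ledge: Sol | the east ledge: Gus, Hana, Lev]
9. Guide goes to the east ledge with Sol.  [the west ledge: — | the east ledge: Gus, Hana, Lev, Sol]

9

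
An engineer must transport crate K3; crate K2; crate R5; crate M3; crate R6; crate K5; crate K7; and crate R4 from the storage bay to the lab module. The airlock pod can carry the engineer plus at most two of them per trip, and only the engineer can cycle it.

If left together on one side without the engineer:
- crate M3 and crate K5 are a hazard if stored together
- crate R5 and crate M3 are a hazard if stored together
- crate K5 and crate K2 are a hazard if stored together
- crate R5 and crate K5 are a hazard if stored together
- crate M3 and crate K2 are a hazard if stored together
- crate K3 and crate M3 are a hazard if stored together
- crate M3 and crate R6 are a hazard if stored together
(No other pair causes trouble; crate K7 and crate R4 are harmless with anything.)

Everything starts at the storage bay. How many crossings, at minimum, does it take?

13

Counting alone: the engineer can take at most 2 across per trip to the lab module, so moving all 8 needs at least 4 loaded trips out, with a return between consecutive ones — at least 7 crossings.
The safety rule pushes this higher. Following every safe sequence of crossings, the most of the 8 that can be at the lab module as the airlock pod arrives there on crossings 7, 9, 11 is 5, 6, 7 respectively — never all 8.
So no plan with fewer than 13 crossings exists, and this one achieves 13:
1. Engineer goes to the lab module with crate K5 and crate M3.
2. Engineer goes back to the storage bay with crate M3.
3. Engineer goes to the lab module with crate K3 and crate M3.
4. Engineer goes back to the storage bay with crate M3.
5. Engineer goes to the lab module with crate M3 and crate R6.
6. Engineer goes back to the storage bay with crate M3.
7. Engineer goes to the lab module with crate K2 and crate R5.
8. Engineer goes back to the storage bay with crate K5.
9. Engineer goes to the lab module with crate K7 and crate M3.
10. Engineer goes back to the storage bay with crate M3.
11. Engineer goes to the lab module with crate M3 and crate R4.
12. Engineer goes back to the storage bay with crate M3.
13. Engineer goes to the lab module with crate K5 and crate M3.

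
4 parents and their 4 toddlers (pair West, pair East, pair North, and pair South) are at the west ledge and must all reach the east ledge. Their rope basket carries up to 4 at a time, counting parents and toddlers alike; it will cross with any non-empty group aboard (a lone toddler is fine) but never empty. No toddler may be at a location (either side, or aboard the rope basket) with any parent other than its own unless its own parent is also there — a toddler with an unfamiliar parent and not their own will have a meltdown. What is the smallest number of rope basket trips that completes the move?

5

Counting alone: each trip to the east ledge takes at most 4 across and each return brings at least 1 back, so after t trips out (and t−1 returns) at most 4t − (t−1) of the 8 are across; that first reaches 8 at t = 3, so at least 5 crossings are needed.
The plan below uses exactly 5 crossings, so it is optimal:
1. parent West and toddler West cross → the east ledge.
2. parent West crosses ← the west ledge.
3. parent East, parent North, parent South, and parent West cross → the east ledge.
4. toddler West crosses ← the west ledge.
5. toddler East, toddler North, toddler South, and toddler West cross → the east ledge.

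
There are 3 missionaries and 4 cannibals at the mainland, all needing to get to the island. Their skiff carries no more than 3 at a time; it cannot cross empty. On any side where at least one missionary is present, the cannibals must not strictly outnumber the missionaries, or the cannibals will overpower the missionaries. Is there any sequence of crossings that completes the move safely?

No

The cannibals already outnumber the missionaries at the mainland before anyone moves, so the starting position itself is disallowed.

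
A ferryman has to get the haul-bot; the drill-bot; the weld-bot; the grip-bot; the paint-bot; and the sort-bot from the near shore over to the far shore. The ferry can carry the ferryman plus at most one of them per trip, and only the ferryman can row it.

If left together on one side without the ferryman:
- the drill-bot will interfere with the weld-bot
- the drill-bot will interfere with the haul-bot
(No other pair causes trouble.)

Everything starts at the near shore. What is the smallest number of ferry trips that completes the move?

13

Counting alone: the ferryman can take at most 1 across per trip to the far shore, so moving all 6 needs at least 6 loaded trips out, with a return between consecutive ones — at least 11 crossings.
The safety rule pushes this higher. Following every safe sequence of crossings, the most of the 6 that can be at the far shore as the ferry arrives there on crossing 11 is 5 — never all 6.
So no plan with fewer than 13 crossings exists, and this one achieves 13:
1. Ferryman goes to the far shore with the drill-bot.
2. Ferryman goes back to the near shore alone.
3. Ferryman goes to the far shore with the haul-bot.
4. Ferryman goes back to the near shore with the drill-bot.
5. Ferryman goes to the far shore with the weld-bot.
6. Ferryman goes back to the near shore alone.
7. Ferryman goes to the far shore with the grip-bot.
8. Ferryman goes back to the near shore alone.
9. Ferryman goes to the far shore with the paint-bot.
10. Ferryman goes back to the near shore alone.
11. Ferryman goes to the far shore with the sort-bot.
12. Ferryman goes back to the near shore alone.
13. Ferryman goes to the far shore with the drill-bot.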